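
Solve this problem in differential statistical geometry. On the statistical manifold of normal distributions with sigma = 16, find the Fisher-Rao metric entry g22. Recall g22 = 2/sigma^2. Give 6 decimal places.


For the 2-parameter normal family, the Fisher metric has:
  g11 = 1/sigma^2, g22 = 2/sigma^2.
sigma = 16, sigma^2 = 256.
g22 = 0.007813

0.007813


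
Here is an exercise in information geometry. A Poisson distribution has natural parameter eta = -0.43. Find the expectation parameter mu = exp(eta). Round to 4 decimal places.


Expectation parameter for Poisson exponential family:
mu = exp(eta).
eta = -0.43.
mu = exp(-0.43) = 0.6505

0.6505


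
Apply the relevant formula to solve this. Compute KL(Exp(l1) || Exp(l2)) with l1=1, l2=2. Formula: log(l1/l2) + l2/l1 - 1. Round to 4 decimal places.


KL divergence for exponential family:
KL = log(l1/l2) + l2/l1 - 1.
log(1/2) = -0.693147.
2/1 = 2.0.
KL = -0.693147 + 2.0 - 1 = 0.3069

0.3069


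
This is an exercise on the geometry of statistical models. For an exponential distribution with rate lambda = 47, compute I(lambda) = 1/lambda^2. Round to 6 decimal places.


Fisher information for exponential: I(lambda) = 1/lambda^2.
lambda = 47, lambda^2 = 2209.
I = 1/2209 = 0.000453

0.000453


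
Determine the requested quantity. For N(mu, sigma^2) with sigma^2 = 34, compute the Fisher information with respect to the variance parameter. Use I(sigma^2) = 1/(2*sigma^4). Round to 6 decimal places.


Fisher information for variance: I(sigma^2) = 1/(2*sigma^4).
sigma^2 = 34, so sigma^4 = 1156.
I = 1/(2*1156) = 1/2312 = 0.000433

0.000433


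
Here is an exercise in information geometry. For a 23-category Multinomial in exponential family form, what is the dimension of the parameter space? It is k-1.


Exponential family dimension calculation:
For Multinomial with k=23 categories, dim = k-1 = 22.

22


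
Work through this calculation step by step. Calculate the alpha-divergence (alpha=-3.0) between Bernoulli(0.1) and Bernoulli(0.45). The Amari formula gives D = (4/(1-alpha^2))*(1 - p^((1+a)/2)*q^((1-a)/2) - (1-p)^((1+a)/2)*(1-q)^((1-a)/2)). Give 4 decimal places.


Amari alpha-divergence:
D = (4/(1-alpha^2))*(1 - p^((1+a)/2)*q^((1-a)/2) - (1-p)^((1+a)/2)*(1-q)^((1-a)/2)).
alpha = -3.0, p = 0.1, q = 0.45.
e1 = (1+alpha)/2 = -1.0, e2 = (1-alpha)/2 = 2.0.
t1 = p^e1 * q^e2 = 0.1^-1.0 * 0.45^2.0 = 2.025.
t2 = (1-p)^e1 * (1-q)^e2 = 0.9^-1.0 * 0.55^2.0 = 0.336111.
4/(1-alpha^2) = -0.5.
D = -0.5*(1 - 2.025 - 0.336111) = 0.6806

0.6806


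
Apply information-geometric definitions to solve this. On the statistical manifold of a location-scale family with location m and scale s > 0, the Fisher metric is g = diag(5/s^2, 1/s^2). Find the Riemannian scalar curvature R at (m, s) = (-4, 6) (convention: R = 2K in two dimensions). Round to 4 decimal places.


The metric has the form g = (A dm^2 + B ds^2)/s^2 with A = 5, B = 1.
Substitute u = sqrt(A/B)*m: g = B*(du^2 + ds^2)/s^2, i.e. B times the
Poincare upper half-plane metric, which has constant Gaussian curvature -1.
Scaling a 2D metric by a constant c divides the Gaussian curvature by c,
so K = -1/B = -1/(1) = -1.0000 everywhere (the point (m, s) = (-4, 6) is irrelevant:
the curvature is constant).
Scalar curvature in dimension 2: R = 2K = -2/(1) = -2.0000.

-2.0000


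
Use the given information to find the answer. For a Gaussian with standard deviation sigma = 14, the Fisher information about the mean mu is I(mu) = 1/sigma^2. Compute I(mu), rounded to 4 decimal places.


The Fisher information for the mean of a normal distribution is I(mu) = 1/sigma^2.
sigma = 14, so sigma^2 = 196.
I(mu) = 1/196 = 0.0051

0.0051


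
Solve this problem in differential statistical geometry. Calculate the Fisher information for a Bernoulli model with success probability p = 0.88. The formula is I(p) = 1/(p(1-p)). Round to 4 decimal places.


For Bernoulli(p), Fisher information is I(p) = 1/(p*(1-p)).
p = 0.88, 1-p = 0.12.
p*(1-p) = 0.1056.
I(p) = 1/0.1056 = 9.4697

9.4697


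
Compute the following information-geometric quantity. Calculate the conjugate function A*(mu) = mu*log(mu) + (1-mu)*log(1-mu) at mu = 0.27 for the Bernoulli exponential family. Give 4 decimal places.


Legendre transform for Bernoulli:
A*(mu) = mu*log(mu) + (1-mu)*log(1-mu).
mu = 0.27, 1-mu = 0.73.
mu*log(mu) = 0.27*log(0.27) = -0.35352.
(1-mu)*log(1-mu) = 0.73*log(0.73) = -0.229739.
A* = -0.35352 + -0.229739 = -0.5833

-0.5833


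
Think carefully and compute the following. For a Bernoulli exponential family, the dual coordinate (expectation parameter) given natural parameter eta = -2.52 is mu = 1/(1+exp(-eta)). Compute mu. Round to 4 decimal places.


Dual coordinate (expectation parameter) for Bernoulli:
mu = 1/(1+exp(-eta)).
eta = -2.52.
exp(-eta) = exp(2.52) = 12.428597.
mu = 1/(1+12.428597) = 0.0745

0.0745


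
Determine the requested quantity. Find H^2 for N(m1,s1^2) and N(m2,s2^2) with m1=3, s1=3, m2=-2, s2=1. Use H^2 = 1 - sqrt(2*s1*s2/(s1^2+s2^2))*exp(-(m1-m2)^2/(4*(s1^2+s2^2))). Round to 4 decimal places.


Squared Hellinger distance for Gaussians:
H^2 = 1 - sqrt(2*s1*s2/(s1^2+s2^2)) * exp(-(m1-m2)^2/(4*(s1^2+s2^2))).
s1^2 = 9, s2^2 = 1, s1^2+s2^2 = 10.
sqrt(2*3*1/(10)) = 0.774597.
(m1-m2)^2 = (5)^2 = 25.
exp(-25/(4*10)) = exp(-0.625) = 0.535261.
H^2 = 1 - 0.774597*0.535261 = 0.5854

0.5854


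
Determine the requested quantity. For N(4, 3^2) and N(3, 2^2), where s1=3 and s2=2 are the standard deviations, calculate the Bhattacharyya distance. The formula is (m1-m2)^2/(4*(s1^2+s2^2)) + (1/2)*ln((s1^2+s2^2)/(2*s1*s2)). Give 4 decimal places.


Bhattacharyya distance between two Gaussians:
DB = (m1-m2)^2/(4*(s1^2+s2^2)) + (1/2)*ln((s1^2+s2^2)/(2*s1*s2)).
(m1-m2)^2 = (1)^2 = 1.
s1^2+s2^2 = 9 + 4 = 13.
term1 = 1/52 = 0.019231.
term2 = 0.5*ln(13/12.0) = 0.040021.
DB = 0.019231 + 0.040021 = 0.0593

0.0593


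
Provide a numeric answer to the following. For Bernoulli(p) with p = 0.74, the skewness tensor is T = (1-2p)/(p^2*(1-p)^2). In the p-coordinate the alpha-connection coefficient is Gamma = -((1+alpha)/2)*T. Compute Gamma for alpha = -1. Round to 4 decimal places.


Skewness (Amari-Chentsov) tensor: T = (1-2p)/(p^2*(1-p)^2).
p = 0.74, 1-2p = -0.48, p^2 = 0.5476, (1-p)^2 = 0.0676.
T = -0.48/(0.5476 * 0.0676) = -12.966749.
In the p-coordinate, Gamma^(alpha) = Gamma^(0) - (alpha/2)*T with Gamma^(0) = (1/2)*g'(p) = -T/2,
so Gamma^(alpha) = -((1+alpha)/2)*T.
alpha = -1, -(1+alpha)/2 = 0.0.
Gamma = 0.0 * -12.966749 = 0.0000

0.0000


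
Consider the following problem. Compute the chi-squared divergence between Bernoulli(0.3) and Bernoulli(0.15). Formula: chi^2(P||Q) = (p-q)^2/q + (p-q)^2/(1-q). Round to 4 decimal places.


Chi-squared divergence between Bernoulli distributions:
chi^2 = (p-q)^2/q + (p-q)^2/(1-q).
p = 0.3, q = 0.15, p-q = 0.15.
(p-q)^2 = 0.0225.
term1 = 0.0225/0.15 = 0.15.
term2 = 0.0225/0.85 = 0.026471.
chi^2 = 0.15 + 0.026471 = 0.1765

0.1765


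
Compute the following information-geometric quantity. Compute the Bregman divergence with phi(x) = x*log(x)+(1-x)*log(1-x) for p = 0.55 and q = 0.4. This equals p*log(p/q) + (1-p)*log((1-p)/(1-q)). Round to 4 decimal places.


Bregman divergence with negative entropy generator:
D = p*log(p/q) + (1-p)*log((1-p)/(1-q)).
p = 0.55, q = 0.4.
p*log(p/q) = 0.55*log(0.55/0.4) = 0.17515.
(1-p)*log((1-p)/(1-q)) = 0.45*log(0.45/0.6) = -0.129457.
D = 0.17515 + -0.129457 = 0.0457

0.0457


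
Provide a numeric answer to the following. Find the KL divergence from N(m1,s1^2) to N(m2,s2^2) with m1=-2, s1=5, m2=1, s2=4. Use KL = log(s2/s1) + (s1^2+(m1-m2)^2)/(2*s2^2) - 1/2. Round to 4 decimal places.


KL divergence between normal distributions:
KL = log(s2/s1) + (s1^2 + (m1-m2)^2)/(2*s2^2) - 1/2.
log(4/5) = -0.223144.
(5^2 + (-2-1)^2)/(2*4^2) = (25 + 9)/32 = 1.0625.
KL = -0.223144 + 1.0625 - 0.5 = 0.3394

0.3394


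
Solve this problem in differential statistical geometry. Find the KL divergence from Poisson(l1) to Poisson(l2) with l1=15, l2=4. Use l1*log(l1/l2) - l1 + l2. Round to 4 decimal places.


KL divergence for Poisson:
KL = l1*log(l1/l2) - l1 + l2.
l1 = 15, l2 = 4.
log(15/4) = 1.321756.
l1*log(l1/l2) = 15 * 1.321756 = 19.826338.
KL = 19.826338 - 15 + 4 = 8.8263

8.8263


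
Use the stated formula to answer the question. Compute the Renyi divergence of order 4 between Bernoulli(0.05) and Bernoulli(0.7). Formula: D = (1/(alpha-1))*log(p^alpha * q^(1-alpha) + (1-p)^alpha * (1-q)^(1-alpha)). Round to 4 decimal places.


Renyi divergence of order alpha between Bernoulli distributions:
D = (1/(alpha-1))*log(p^alpha * q^(1-alpha) + (1-p)^alpha * (1-q)^(1-alpha)).
alpha = 4, p = 0.05, q = 0.7.
p^alpha * q^(1-alpha) = 0.05^4 * 0.7^-3 = 1.8e-05.
(1-p)^alpha * (1-q)^(1-alpha) = 0.95^4 * 0.3^-3 = 30.166898.
sum = 1.8e-05 + 30.166898 = 30.166916.
D = (1/3)*log(30.166916) = 1.1356

1.1356


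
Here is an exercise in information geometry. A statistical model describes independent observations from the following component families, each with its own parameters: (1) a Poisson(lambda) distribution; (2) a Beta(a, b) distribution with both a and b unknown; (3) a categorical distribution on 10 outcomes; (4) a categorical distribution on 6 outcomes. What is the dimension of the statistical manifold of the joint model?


The dimension of a statistical manifold equals the number of free
(independent) real parameters of the model. For a product of independent
blocks the parameter counts add.
- Poisson (lambda): 1.
- Beta (a, b): 2.
- categorical on 10 outcomes (probabilities sum to 1): 10-1 = 9.
- categorical on 6 outcomes (probabilities sum to 1): 6-1 = 5.
Total = 1 + 2 + 9 + 5 = 17.
Dimension = 17

17


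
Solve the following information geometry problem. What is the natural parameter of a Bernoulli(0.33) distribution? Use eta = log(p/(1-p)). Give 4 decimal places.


Natural parameter for Bernoulli: eta = log(p/(1-p)).
p = 0.33, 1-p = 0.67.
p/(1-p) = 0.492537.
eta = log(0.492537) = -0.7082

-0.7082


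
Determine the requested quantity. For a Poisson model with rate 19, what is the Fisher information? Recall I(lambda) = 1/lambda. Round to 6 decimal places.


Fisher information for Poisson: I(lambda) = 1/lambda.
lambda = 19.
I(lambda) = 1/19 = 0.052632

0.052632


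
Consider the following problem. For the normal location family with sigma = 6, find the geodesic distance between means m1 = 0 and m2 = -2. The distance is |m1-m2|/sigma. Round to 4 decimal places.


On the fixed-variance normal subfamily, geodesic distance = |m1-m2|/sigma.
|0 - -2| = 2.
sigma = 6.
d = 2/6 = 0.3333

0.3333


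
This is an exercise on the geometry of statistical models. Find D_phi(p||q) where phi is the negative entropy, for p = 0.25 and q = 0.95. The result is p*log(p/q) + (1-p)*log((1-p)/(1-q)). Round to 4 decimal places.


Bregman divergence with negative entropy generator:
D = p*log(p/q) + (1-p)*log((1-p)/(1-q)).
p = 0.25, q = 0.95.
p*log(p/q) = 0.25*log(0.25/0.95) = -0.33375.
(1-p)*log((1-p)/(1-q)) = 0.75*log(0.75/0.05) = 2.031038.
D = -0.33375 + 2.031038 = 1.6973

1.6973


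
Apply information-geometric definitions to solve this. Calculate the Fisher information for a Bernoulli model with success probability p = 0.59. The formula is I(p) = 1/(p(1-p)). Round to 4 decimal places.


For Bernoulli(p), Fisher information is I(p) = 1/(p*(1-p)).
p = 0.59, 1-p = 0.41.
p*(1-p) = 0.2419.
I(p) = 1/0.2419 = 4.1339

4.1339


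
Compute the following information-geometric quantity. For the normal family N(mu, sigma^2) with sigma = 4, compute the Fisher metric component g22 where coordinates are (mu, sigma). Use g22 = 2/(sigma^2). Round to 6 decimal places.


For the 2-parameter normal family, the Fisher metric has:
  g11 = 1/sigma^2, g22 = 2/sigma^2.
sigma = 4, sigma^2 = 16.
g22 = 0.125000

0.125000


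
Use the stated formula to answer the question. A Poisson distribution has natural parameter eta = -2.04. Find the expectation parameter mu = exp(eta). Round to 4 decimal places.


Expectation parameter for Poisson exponential family:
mu = exp(eta).
eta = -2.04.
mu = exp(-2.04) = 0.1300

0.1300


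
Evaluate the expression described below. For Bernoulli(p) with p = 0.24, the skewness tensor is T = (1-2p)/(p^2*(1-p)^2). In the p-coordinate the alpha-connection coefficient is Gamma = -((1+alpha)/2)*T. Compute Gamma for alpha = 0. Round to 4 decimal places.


Skewness (Amari-Chentsov) tensor: T = (1-2p)/(p^2*(1-p)^2).
p = 0.24, 1-2p = 0.52, p^2 = 0.0576, (1-p)^2 = 0.5776.
T = 0.52/(0.0576 * 0.5776) = 15.629809.
In the p-coordinate, Gamma^(alpha) = Gamma^(0) - (alpha/2)*T with Gamma^(0) = (1/2)*g'(p) = -T/2,
so Gamma^(alpha) = -((1+alpha)/2)*T.
alpha = 0, -(1+alpha)/2 = -0.5.
Gamma = -0.5 * 15.629809 = -7.8149

-7.8149


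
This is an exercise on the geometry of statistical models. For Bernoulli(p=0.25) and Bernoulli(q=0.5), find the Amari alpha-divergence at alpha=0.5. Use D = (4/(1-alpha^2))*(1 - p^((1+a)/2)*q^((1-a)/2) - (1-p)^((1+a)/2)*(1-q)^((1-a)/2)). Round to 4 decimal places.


Amari alpha-divergence:
D = (4/(1-alpha^2))*(1 - p^((1+a)/2)*q^((1-a)/2) - (1-p)^((1+a)/2)*(1-q)^((1-a)/2)).
alpha = 0.5, p = 0.25, q = 0.5.
e1 = (1+alpha)/2 = 0.75, e2 = (1-alpha)/2 = 0.25.
t1 = p^e1 * q^e2 = 0.25^0.75 * 0.5^0.25 = 0.297302.
t2 = (1-p)^e1 * (1-q)^e2 = 0.75^0.75 * 0.5^0.25 = 0.677702.
4/(1-alpha^2) = 5.333333.
D = 5.333333*(1 - 0.297302 - 0.677702) = 0.1333

0.1333


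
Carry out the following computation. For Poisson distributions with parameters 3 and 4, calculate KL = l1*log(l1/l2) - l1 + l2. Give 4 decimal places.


KL divergence for Poisson:
KL = l1*log(l1/l2) - l1 + l2.
l1 = 3, l2 = 4.
log(3/4) = -0.287682.
l1*log(l1/l2) = 3 * -0.287682 = -0.863046.
KL = -0.863046 - 3 + 4 = 0.1370

0.1370


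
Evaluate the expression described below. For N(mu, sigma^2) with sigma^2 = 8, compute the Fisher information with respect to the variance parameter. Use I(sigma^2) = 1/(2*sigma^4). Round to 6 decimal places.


Fisher information for variance: I(sigma^2) = 1/(2*sigma^4).
sigma^2 = 8, so sigma^4 = 64.
I = 1/(2*64) = 1/128 = 0.007813

0.007813


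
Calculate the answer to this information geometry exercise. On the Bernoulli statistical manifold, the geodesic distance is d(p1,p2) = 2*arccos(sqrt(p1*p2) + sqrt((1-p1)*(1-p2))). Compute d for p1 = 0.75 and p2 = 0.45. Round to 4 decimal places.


Geodesic distance on Bernoulli manifold:
d(p1,p2) = 2*arccos(sqrt(p1*p2) + sqrt((1-p1)*(1-p2))).
sqrt(p1*p2) = sqrt(0.75*0.45) = 0.580948.
sqrt((1-p1)*(1-p2)) = sqrt(0.25*0.55) = 0.37081.
arg = 0.580948 + 0.37081 = 0.951757.
d = 2*arccos(0.951757) = 0.6238

0.6238


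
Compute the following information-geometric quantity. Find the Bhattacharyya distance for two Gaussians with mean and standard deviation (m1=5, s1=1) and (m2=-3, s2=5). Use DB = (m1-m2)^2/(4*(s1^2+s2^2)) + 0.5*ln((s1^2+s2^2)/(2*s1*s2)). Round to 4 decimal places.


Bhattacharyya distance between two Gaussians:
DB = (m1-m2)^2/(4*(s1^2+s2^2)) + (1/2)*ln((s1^2+s2^2)/(2*s1*s2)).
(m1-m2)^2 = (8)^2 = 64.
s1^2+s2^2 = 1 + 25 = 26.
term1 = 64/104 = 0.615385.
term2 = 0.5*ln(26/10.0) = 0.477756.
DB = 0.615385 + 0.477756 = 1.0931

1.0931


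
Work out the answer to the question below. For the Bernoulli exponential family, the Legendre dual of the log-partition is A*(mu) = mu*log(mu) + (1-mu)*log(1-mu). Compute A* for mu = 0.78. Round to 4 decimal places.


Legendre transform for Bernoulli:
A*(mu) = mu*log(mu) + (1-mu)*log(1-mu).
mu = 0.78, 1-mu = 0.22.
mu*log(mu) = 0.78*log(0.78) = -0.1938.
(1-mu)*log(1-mu) = 0.22*log(0.22) = -0.333108.
A* = -0.1938 + -0.333108 = -0.5269

-0.5269


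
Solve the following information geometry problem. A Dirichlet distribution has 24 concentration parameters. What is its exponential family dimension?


Exponential family dimension calculation:
Dirichlet with 24 components has 24 natural parameters.

24


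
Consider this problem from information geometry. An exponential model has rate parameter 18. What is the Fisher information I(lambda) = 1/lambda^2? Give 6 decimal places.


Fisher information for exponential: I(lambda) = 1/lambda^2.
lambda = 18, lambda^2 = 324.
I = 1/324 = 0.003086

0.003086


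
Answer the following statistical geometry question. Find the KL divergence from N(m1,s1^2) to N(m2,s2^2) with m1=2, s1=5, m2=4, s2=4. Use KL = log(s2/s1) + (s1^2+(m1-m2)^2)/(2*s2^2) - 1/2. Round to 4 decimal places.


KL divergence between normal distributions:
KL = log(s2/s1) + (s1^2 + (m1-m2)^2)/(2*s2^2) - 1/2.
log(4/5) = -0.223144.
(5^2 + (2-4)^2)/(2*4^2) = (25 + 4)/32 = 0.90625.
KL = -0.223144 + 0.90625 - 0.5 = 0.1831

0.1831


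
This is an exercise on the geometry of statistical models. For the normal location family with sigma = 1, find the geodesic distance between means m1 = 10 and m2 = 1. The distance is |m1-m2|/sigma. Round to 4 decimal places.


On the fixed-variance normal subfamily, geodesic distance = |m1-m2|/sigma.
|10 - 1| = 9.
sigma = 1.
d = 9/1 = 9.0000

9.0000


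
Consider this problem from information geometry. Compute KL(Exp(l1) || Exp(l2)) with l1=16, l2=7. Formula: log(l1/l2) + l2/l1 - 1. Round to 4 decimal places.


KL divergence for exponential family:
KL = log(l1/l2) + l2/l1 - 1.
log(16/7) = 0.826679.
7/16 = 0.4375.
KL = 0.826679 + 0.4375 - 1 = 0.2642

0.2642


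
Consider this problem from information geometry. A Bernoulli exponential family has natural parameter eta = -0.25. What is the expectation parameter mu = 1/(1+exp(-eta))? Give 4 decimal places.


Dual coordinate (expectation parameter) for Bernoulli:
mu = 1/(1+exp(-eta)).
eta = -0.25.
exp(-eta) = exp(0.25) = 1.284025.
mu = 1/(1+1.284025) = 0.4378

0.4378


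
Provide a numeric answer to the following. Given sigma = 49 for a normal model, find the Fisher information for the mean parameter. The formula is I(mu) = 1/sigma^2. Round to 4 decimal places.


The Fisher information for the mean of a normal distribution is I(mu) = 1/sigma^2.
sigma = 49, so sigma^2 = 2401.
I(mu) = 1/2401 = 0.0004

0.0004


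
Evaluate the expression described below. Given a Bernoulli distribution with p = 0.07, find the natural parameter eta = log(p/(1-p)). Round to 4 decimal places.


Natural parameter for Bernoulli: eta = log(p/(1-p)).
p = 0.07, 1-p = 0.93.
p/(1-p) = 0.075269.
eta = log(0.075269) = -2.5867

-2.5867


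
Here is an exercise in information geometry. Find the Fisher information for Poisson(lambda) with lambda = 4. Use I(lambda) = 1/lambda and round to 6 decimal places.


Fisher information for Poisson: I(lambda) = 1/lambda.
lambda = 4.
I(lambda) = 1/4 = 0.250000

0.250000


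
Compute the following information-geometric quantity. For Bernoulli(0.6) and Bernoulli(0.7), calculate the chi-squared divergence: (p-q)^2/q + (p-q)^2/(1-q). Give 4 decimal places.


Chi-squared divergence between Bernoulli distributions:
chi^2 = (p-q)^2/q + (p-q)^2/(1-q).
p = 0.6, q = 0.7, p-q = -0.1.
(p-q)^2 = 0.01.
term1 = 0.01/0.7 = 0.014286.
term2 = 0.01/0.3 = 0.033333.
chi^2 = 0.014286 + 0.033333 = 0.0476

0.0476


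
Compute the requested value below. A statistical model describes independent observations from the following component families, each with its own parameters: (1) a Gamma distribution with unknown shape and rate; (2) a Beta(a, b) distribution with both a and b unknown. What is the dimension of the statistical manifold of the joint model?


The dimension of a statistical manifold equals the number of free
(independent) real parameters of the model. For a product of independent
blocks the parameter counts add.
- Gamma (shape, rate): 2.
- Beta (a, b): 2.
Total = 2 + 2 = 4.
Dimension = 4

4


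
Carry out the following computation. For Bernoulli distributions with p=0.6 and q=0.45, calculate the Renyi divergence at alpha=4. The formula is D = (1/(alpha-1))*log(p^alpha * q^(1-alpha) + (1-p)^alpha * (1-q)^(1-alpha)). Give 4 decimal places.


Renyi divergence of order alpha between Bernoulli distributions:
D = (1/(alpha-1))*log(p^alpha * q^(1-alpha) + (1-p)^alpha * (1-q)^(1-alpha)).
alpha = 4, p = 0.6, q = 0.45.
p^alpha * q^(1-alpha) = 0.6^4 * 0.45^-3 = 1.422222.
(1-p)^alpha * (1-q)^(1-alpha) = 0.4^4 * 0.55^-3 = 0.153869.
sum = 1.422222 + 0.153869 = 1.576091.
D = (1/3)*log(1.576091) = 0.1516

0.1516


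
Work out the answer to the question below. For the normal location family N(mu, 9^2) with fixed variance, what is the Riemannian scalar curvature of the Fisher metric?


This family has a single free parameter, so its statistical manifold
is 1-dimensional. The Riemann curvature tensor of any 1-dimensional
Riemannian manifold vanishes identically, so R = 0.

0


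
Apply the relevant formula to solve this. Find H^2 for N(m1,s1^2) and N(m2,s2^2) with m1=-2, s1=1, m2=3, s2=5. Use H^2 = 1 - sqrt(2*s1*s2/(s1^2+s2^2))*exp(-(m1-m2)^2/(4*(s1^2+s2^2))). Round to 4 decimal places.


Squared Hellinger distance for Gaussians:
H^2 = 1 - sqrt(2*s1*s2/(s1^2+s2^2)) * exp(-(m1-m2)^2/(4*(s1^2+s2^2))).
s1^2 = 1, s2^2 = 25, s1^2+s2^2 = 26.
sqrt(2*1*5/(26)) = 0.620174.
(m1-m2)^2 = (-5)^2 = 25.
exp(-25/(4*26)) = exp(-0.240385) = 0.786325.
H^2 = 1 - 0.620174*0.786325 = 0.5123

0.5123


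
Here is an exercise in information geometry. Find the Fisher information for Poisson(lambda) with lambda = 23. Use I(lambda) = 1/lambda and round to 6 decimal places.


Fisher information for Poisson: I(lambda) = 1/lambda.
lambda = 23.
I(lambda) = 1/23 = 0.043478

0.043478


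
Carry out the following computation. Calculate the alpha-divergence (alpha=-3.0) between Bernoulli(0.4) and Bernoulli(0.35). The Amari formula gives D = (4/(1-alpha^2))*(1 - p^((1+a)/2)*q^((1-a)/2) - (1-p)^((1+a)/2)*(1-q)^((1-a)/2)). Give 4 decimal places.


Amari alpha-divergence:
D = (4/(1-alpha^2))*(1 - p^((1+a)/2)*q^((1-a)/2) - (1-p)^((1+a)/2)*(1-q)^((1-a)/2)).
alpha = -3.0, p = 0.4, q = 0.35.
e1 = (1+alpha)/2 = -1.0, e2 = (1-alpha)/2 = 2.0.
t1 = p^e1 * q^e2 = 0.4^-1.0 * 0.35^2.0 = 0.30625.
t2 = (1-p)^e1 * (1-q)^e2 = 0.6^-1.0 * 0.65^2.0 = 0.704167.
4/(1-alpha^2) = -0.5.
D = -0.5*(1 - 0.30625 - 0.704167) = 0.0052

0.0052


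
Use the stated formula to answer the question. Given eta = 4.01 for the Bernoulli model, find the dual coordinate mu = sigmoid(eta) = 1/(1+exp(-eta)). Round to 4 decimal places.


Dual coordinate (expectation parameter) for Bernoulli:
mu = 1/(1+exp(-eta)).
eta = 4.01.
exp(-eta) = exp(-4.01) = 0.018133.
mu = 1/(1+0.018133) = 0.9822

0.9822


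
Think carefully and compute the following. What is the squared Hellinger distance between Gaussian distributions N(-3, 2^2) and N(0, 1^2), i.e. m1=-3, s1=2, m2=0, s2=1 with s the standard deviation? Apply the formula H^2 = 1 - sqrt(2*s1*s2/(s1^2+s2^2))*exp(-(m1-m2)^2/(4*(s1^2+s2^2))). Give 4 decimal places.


Squared Hellinger distance for Gaussians:
H^2 = 1 - sqrt(2*s1*s2/(s1^2+s2^2)) * exp(-(m1-m2)^2/(4*(s1^2+s2^2))).
s1^2 = 4, s2^2 = 1, s1^2+s2^2 = 5.
sqrt(2*2*1/(5)) = 0.894427.
(m1-m2)^2 = (-3)^2 = 9.
exp(-9/(4*5)) = exp(-0.45) = 0.637628.
H^2 = 1 - 0.894427*0.637628 = 0.4297

0.4297


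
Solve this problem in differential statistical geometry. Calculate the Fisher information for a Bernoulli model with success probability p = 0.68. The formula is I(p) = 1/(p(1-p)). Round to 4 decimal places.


For Bernoulli(p), Fisher information is I(p) = 1/(p*(1-p)).
p = 0.68, 1-p = 0.32.
p*(1-p) = 0.2176.
I(p) = 1/0.2176 = 4.5956

4.5956


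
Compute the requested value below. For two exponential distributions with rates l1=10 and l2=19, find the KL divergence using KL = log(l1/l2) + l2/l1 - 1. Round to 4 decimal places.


KL divergence for exponential family:
KL = log(l1/l2) + l2/l1 - 1.
log(10/19) = -0.641854.
19/10 = 1.9.
KL = -0.641854 + 1.9 - 1 = 0.2581

0.2581


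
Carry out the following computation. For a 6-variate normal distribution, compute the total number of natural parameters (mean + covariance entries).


Exponential family dimension calculation:
For 6-dim MVN: mean has 6 params, covariance has 6*7/2 = 21 unique entries.
Total dim = 6 + 21 = 27.

27


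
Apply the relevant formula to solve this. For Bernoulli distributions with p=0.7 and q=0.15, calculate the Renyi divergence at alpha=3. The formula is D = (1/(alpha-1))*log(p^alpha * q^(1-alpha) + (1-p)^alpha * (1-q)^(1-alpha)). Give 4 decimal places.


Renyi divergence of order alpha between Bernoulli distributions:
D = (1/(alpha-1))*log(p^alpha * q^(1-alpha) + (1-p)^alpha * (1-q)^(1-alpha)).
alpha = 3, p = 0.7, q = 0.15.
p^alpha * q^(1-alpha) = 0.7^3 * 0.15^-2 = 15.244444.
(1-p)^alpha * (1-q)^(1-alpha) = 0.3^3 * 0.85^-2 = 0.03737.
sum = 15.244444 + 0.03737 = 15.281815.
D = (1/2)*log(15.281815) = 1.3633

1.3633


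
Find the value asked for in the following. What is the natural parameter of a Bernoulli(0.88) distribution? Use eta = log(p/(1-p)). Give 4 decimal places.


Natural parameter for Bernoulli: eta = log(p/(1-p)).
p = 0.88, 1-p = 0.12.
p/(1-p) = 7.333333.
eta = log(7.333333) = 1.9924

1.9924


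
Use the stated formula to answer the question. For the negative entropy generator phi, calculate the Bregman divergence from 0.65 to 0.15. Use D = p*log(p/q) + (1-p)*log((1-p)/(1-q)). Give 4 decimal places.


Bregman divergence with negative entropy generator:
D = p*log(p/q) + (1-p)*log((1-p)/(1-q)).
p = 0.65, q = 0.15.
p*log(p/q) = 0.65*log(0.65/0.15) = 0.953119.
(1-p)*log((1-p)/(1-q)) = 0.35*log(0.35/0.85) = -0.310556.
D = 0.953119 + -0.310556 = 0.6426

0.6426


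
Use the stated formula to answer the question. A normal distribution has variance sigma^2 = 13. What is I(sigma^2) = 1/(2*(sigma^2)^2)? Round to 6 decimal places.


Fisher information for variance: I(sigma^2) = 1/(2*sigma^4).
sigma^2 = 13, so sigma^4 = 169.
I = 1/(2*169) = 1/338 = 0.002959

0.002959


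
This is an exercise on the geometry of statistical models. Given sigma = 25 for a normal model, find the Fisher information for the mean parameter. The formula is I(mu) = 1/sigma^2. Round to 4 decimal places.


The Fisher information for the mean of a normal distribution is I(mu) = 1/sigma^2.
sigma = 25, so sigma^2 = 625.
I(mu) = 1/625 = 0.0016

0.0016


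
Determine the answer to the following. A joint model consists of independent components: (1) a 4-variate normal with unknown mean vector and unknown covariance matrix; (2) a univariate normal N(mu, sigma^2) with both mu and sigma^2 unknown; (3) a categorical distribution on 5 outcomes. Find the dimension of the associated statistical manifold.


The dimension of a statistical manifold equals the number of free
(independent) real parameters of the model. For a product of independent
blocks the parameter counts add.
- 4-variate normal: 4 (mean) + 4*5/2 = 10 (symmetric covariance) = 14.
- normal (mu, sigma^2): 2.
- categorical on 5 outcomes (probabilities sum to 1): 5-1 = 4.
Total = 14 + 2 + 4 = 20.
Dimension = 20

20


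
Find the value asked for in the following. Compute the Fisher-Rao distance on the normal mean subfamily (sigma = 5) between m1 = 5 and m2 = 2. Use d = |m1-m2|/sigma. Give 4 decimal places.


On the fixed-variance normal subfamily, geodesic distance = |m1-m2|/sigma.
|5 - 2| = 3.
sigma = 5.
d = 3/5 = 0.6000

0.6000


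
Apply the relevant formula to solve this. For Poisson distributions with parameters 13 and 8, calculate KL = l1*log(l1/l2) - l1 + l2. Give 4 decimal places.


KL divergence for Poisson:
KL = l1*log(l1/l2) - l1 + l2.
l1 = 13, l2 = 8.
log(13/8) = 0.485508.
l1*log(l1/l2) = 13 * 0.485508 = 6.311602.
KL = 6.311602 - 13 + 8 = 1.3116

1.3116


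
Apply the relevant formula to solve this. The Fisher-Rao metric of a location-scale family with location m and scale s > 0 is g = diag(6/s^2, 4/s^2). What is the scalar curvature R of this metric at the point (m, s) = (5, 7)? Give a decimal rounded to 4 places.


The metric has the form g = (A dm^2 + B ds^2)/s^2 with A = 6, B = 4.
Substitute u = sqrt(A/B)*m: g = B*(du^2 + ds^2)/s^2, i.e. B times the
Poincare upper half-plane metric, which has constant Gaussian curvature -1.
Scaling a 2D metric by a constant c divides the Gaussian curvature by c,
so K = -1/B = -1/(4) = -0.2500 everywhere (the point (m, s) = (5, 7) is irrelevant:
the curvature is constant).
Scalar curvature in dimension 2: R = 2K = -2/(4) = -0.5000.

-0.5000


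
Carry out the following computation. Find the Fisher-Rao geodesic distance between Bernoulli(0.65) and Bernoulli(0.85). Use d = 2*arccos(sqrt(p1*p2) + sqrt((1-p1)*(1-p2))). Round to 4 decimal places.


Geodesic distance on Bernoulli manifold:
d(p1,p2) = 2*arccos(sqrt(p1*p2) + sqrt((1-p1)*(1-p2))).
sqrt(p1*p2) = sqrt(0.65*0.85) = 0.743303.
sqrt((1-p1)*(1-p2)) = sqrt(0.35*0.15) = 0.229129.
arg = 0.743303 + 0.229129 = 0.972432.
d = 2*arccos(0.972432) = 0.4707

0.4707


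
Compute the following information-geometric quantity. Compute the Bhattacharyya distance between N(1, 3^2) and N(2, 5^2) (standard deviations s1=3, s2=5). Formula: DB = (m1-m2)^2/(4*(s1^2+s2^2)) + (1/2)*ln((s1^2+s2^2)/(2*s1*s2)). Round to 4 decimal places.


Bhattacharyya distance between two Gaussians:
DB = (m1-m2)^2/(4*(s1^2+s2^2)) + (1/2)*ln((s1^2+s2^2)/(2*s1*s2)).
(m1-m2)^2 = (-1)^2 = 1.
s1^2+s2^2 = 9 + 25 = 34.
term1 = 1/136 = 0.007353.
term2 = 0.5*ln(34/30.0) = 0.062582.
DB = 0.007353 + 0.062582 = 0.0699

0.0699


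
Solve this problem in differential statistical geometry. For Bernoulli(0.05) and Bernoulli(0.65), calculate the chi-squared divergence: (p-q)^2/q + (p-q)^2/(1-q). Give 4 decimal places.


Chi-squared divergence between Bernoulli distributions:
chi^2 = (p-q)^2/q + (p-q)^2/(1-q).
p = 0.05, q = 0.65, p-q = -0.6.
(p-q)^2 = 0.36.
term1 = 0.36/0.65 = 0.553846.
term2 = 0.36/0.35 = 1.028571.
chi^2 = 0.553846 + 1.028571 = 1.5824

1.5824


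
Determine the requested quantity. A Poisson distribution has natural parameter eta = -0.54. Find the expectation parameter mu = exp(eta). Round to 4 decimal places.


Expectation parameter for Poisson exponential family:
mu = exp(eta).
eta = -0.54.
mu = exp(-0.54) = 0.5827

0.5827


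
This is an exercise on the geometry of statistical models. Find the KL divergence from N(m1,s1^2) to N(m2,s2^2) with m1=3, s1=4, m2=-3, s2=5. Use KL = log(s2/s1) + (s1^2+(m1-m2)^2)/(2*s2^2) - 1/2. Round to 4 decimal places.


KL divergence between normal distributions:
KL = log(s2/s1) + (s1^2 + (m1-m2)^2)/(2*s2^2) - 1/2.
log(5/4) = 0.223144.
(4^2 + (3--3)^2)/(2*5^2) = (16 + 36)/50 = 1.04.
KL = 0.223144 + 1.04 - 0.5 = 0.7631

0.7631


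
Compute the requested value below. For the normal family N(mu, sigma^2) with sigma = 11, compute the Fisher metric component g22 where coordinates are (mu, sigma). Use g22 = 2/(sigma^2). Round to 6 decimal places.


For the 2-parameter normal family, the Fisher metric has:
  g11 = 1/sigma^2, g22 = 2/sigma^2.
sigma = 11, sigma^2 = 121.
g22 = 0.016529

0.016529


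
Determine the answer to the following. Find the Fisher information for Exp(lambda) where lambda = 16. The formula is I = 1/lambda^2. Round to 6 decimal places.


Fisher information for exponential: I(lambda) = 1/lambda^2.
lambda = 16, lambda^2 = 256.
I = 1/256 = 0.003906

0.003906


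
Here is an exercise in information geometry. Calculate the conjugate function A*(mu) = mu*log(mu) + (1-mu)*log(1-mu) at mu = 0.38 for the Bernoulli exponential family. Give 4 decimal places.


Legendre transform for Bernoulli:
A*(mu) = mu*log(mu) + (1-mu)*log(1-mu).
mu = 0.38, 1-mu = 0.62.
mu*log(mu) = 0.38*log(0.38) = -0.367682.
(1-mu)*log(1-mu) = 0.62*log(0.62) = -0.296382.
A* = -0.367682 + -0.296382 = -0.6641

-0.6641


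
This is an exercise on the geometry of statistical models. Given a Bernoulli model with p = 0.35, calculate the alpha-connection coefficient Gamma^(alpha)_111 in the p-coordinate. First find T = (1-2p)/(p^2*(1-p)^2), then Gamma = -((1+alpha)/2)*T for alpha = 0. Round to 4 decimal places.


Skewness (Amari-Chentsov) tensor: T = (1-2p)/(p^2*(1-p)^2).
p = 0.35, 1-2p = 0.3, p^2 = 0.1225, (1-p)^2 = 0.4225.
T = 0.3/(0.1225 * 0.4225) = 5.796401.
In the p-coordinate, Gamma^(alpha) = Gamma^(0) - (alpha/2)*T with Gamma^(0) = (1/2)*g'(p) = -T/2,
so Gamma^(alpha) = -((1+alpha)/2)*T.
alpha = 0, -(1+alpha)/2 = -0.5.
Gamma = -0.5 * 5.796401 = -2.8982

-2.8982


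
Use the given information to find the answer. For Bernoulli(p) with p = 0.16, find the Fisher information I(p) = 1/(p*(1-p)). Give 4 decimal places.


For Bernoulli(p), Fisher information is I(p) = 1/(p*(1-p)).
p = 0.16, 1-p = 0.84.
p*(1-p) = 0.1344.
I(p) = 1/0.1344 = 7.4405

7.4405


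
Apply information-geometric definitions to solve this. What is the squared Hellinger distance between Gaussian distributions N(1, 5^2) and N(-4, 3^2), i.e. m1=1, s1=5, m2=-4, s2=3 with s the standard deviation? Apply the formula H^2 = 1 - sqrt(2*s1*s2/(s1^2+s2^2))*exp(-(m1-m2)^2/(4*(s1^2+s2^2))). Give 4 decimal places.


Squared Hellinger distance for Gaussians:
H^2 = 1 - sqrt(2*s1*s2/(s1^2+s2^2)) * exp(-(m1-m2)^2/(4*(s1^2+s2^2))).
s1^2 = 25, s2^2 = 9, s1^2+s2^2 = 34.
sqrt(2*5*3/(34)) = 0.939336.
(m1-m2)^2 = (5)^2 = 25.
exp(-25/(4*34)) = exp(-0.183824) = 0.832083.
H^2 = 1 - 0.939336*0.832083 = 0.2184

0.2184


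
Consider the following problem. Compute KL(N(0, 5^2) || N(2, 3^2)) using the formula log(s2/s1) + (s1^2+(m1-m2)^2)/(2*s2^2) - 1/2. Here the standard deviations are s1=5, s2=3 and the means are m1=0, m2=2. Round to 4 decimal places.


KL divergence between normal distributions:
KL = log(s2/s1) + (s1^2 + (m1-m2)^2)/(2*s2^2) - 1/2.
log(3/5) = -0.510826.
(5^2 + (0-2)^2)/(2*3^2) = (25 + 4)/18 = 1.611111.
KL = -0.510826 + 1.611111 - 0.5 = 0.6003

0.6003


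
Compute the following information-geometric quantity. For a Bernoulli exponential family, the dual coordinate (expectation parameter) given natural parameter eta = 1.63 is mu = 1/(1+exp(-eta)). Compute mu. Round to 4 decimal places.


Dual coordinate (expectation parameter) for Bernoulli:
mu = 1/(1+exp(-eta)).
eta = 1.63.
exp(-eta) = exp(-1.63) = 0.19593.
mu = 1/(1+0.19593) = 0.8362

0.8362


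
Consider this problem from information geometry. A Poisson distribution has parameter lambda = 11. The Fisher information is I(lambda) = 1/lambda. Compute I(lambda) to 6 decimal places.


Fisher information for Poisson: I(lambda) = 1/lambda.
lambda = 11.
I(lambda) = 1/11 = 0.090909

0.090909


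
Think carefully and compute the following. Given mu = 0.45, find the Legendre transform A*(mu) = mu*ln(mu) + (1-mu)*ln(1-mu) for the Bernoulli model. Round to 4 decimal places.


Legendre transform for Bernoulli:
A*(mu) = mu*log(mu) + (1-mu)*log(1-mu).
mu = 0.45, 1-mu = 0.55.
mu*log(mu) = 0.45*log(0.45) = -0.359328.
(1-mu)*log(1-mu) = 0.55*log(0.55) = -0.32881.
A* = -0.359328 + -0.32881 = -0.6881

-0.6881


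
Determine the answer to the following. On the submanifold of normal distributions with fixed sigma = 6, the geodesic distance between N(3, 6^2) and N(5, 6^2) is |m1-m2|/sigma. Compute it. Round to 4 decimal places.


On the fixed-variance normal subfamily, geodesic distance = |m1-m2|/sigma.
|3 - 5| = 2.
sigma = 6.
d = 2/6 = 0.3333

0.3333


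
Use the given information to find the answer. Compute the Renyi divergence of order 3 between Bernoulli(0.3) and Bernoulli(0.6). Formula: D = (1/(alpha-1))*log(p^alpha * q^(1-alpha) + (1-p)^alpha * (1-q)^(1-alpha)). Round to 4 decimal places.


Renyi divergence of order alpha between Bernoulli distributions:
D = (1/(alpha-1))*log(p^alpha * q^(1-alpha) + (1-p)^alpha * (1-q)^(1-alpha)).
alpha = 3, p = 0.3, q = 0.6.
p^alpha * q^(1-alpha) = 0.3^3 * 0.6^-2 = 0.075.
(1-p)^alpha * (1-q)^(1-alpha) = 0.7^3 * 0.4^-2 = 2.14375.
sum = 0.075 + 2.14375 = 2.21875.
D = (1/2)*log(2.21875) = 0.3985

0.3985


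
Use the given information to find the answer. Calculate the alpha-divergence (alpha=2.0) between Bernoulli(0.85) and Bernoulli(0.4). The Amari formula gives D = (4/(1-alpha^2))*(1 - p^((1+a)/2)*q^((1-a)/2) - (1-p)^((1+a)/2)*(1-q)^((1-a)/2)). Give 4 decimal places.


Amari alpha-divergence:
D = (4/(1-alpha^2))*(1 - p^((1+a)/2)*q^((1-a)/2) - (1-p)^((1+a)/2)*(1-q)^((1-a)/2)).
alpha = 2.0, p = 0.85, q = 0.4.
e1 = (1+alpha)/2 = 1.5, e2 = (1-alpha)/2 = -0.5.
t1 = p^e1 * q^e2 = 0.85^1.5 * 0.4^-0.5 = 1.239077.
t2 = (1-p)^e1 * (1-q)^e2 = 0.15^1.5 * 0.6^-0.5 = 0.075.
4/(1-alpha^2) = -1.333333.
D = -1.333333*(1 - 1.239077 - 0.075) = 0.4188

0.4188


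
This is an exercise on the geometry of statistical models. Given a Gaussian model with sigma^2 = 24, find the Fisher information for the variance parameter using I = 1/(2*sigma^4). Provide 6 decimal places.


Fisher information for variance: I(sigma^2) = 1/(2*sigma^4).
sigma^2 = 24, so sigma^4 = 576.
I = 1/(2*576) = 1/1152 = 0.000868

0.000868


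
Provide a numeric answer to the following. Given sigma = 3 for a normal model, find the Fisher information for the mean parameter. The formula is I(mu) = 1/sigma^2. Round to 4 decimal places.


The Fisher information for the mean of a normal distribution is I(mu) = 1/sigma^2.
sigma = 3, so sigma^2 = 9.
I(mu) = 1/9 = 0.1111

0.1111


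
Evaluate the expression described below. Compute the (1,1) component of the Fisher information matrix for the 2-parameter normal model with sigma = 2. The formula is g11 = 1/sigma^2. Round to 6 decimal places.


For the 2-parameter normal family, the Fisher metric has:
  g11 = 1/sigma^2, g22 = 2/sigma^2.
sigma = 2, sigma^2 = 4.
g11 = 0.250000

0.250000


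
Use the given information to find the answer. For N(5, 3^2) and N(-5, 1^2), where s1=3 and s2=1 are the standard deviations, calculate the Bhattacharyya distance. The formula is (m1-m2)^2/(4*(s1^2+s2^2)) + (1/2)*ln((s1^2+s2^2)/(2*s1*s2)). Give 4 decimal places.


Bhattacharyya distance between two Gaussians:
DB = (m1-m2)^2/(4*(s1^2+s2^2)) + (1/2)*ln((s1^2+s2^2)/(2*s1*s2)).
(m1-m2)^2 = (10)^2 = 100.
s1^2+s2^2 = 9 + 1 = 10.
term1 = 100/40 = 2.5.
term2 = 0.5*ln(10/6.0) = 0.255413.
DB = 2.5 + 0.255413 = 2.7554

2.7554


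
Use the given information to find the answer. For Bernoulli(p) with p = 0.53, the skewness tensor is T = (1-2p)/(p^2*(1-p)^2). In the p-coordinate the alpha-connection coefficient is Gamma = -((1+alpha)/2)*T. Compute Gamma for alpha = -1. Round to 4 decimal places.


Skewness (Amari-Chentsov) tensor: T = (1-2p)/(p^2*(1-p)^2).
p = 0.53, 1-2p = -0.06, p^2 = 0.2809, (1-p)^2 = 0.2209.
T = -0.06/(0.2809 * 0.2209) = -0.96695.
In the p-coordinate, Gamma^(alpha) = Gamma^(0) - (alpha/2)*T with Gamma^(0) = (1/2)*g'(p) = -T/2,
so Gamma^(alpha) = -((1+alpha)/2)*T.
alpha = -1, -(1+alpha)/2 = 0.0.
Gamma = 0.0 * -0.96695 = 0.0000

0.0000


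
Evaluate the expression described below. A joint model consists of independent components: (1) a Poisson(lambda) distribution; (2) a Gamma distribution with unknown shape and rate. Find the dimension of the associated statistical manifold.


The dimension of a statistical manifold equals the number of free
(independent) real parameters of the model. For a product of independent
blocks the parameter counts add.
- Poisson (lambda): 1.
- Gamma (shape, rate): 2.
Total = 1 + 2 = 3.
Dimension = 3

3


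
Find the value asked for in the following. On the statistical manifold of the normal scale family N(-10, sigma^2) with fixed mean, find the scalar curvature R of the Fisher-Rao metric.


This family has a single free parameter, so its statistical manifold
is 1-dimensional. The Riemann curvature tensor of any 1-dimensional
Riemannian manifold vanishes identically, so R = 0.

0


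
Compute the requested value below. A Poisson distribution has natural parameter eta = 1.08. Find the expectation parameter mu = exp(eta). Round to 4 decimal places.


Expectation parameter for Poisson exponential family:
mu = exp(eta).
eta = 1.08.
mu = exp(1.08) = 2.9447

2.9447


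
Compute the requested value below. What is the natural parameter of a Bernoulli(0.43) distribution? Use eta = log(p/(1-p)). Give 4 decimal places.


Natural parameter for Bernoulli: eta = log(p/(1-p)).
p = 0.43, 1-p = 0.57.
p/(1-p) = 0.754386.
eta = log(0.754386) = -0.2819

-0.2819


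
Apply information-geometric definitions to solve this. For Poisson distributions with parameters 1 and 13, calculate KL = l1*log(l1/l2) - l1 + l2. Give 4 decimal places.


KL divergence for Poisson:
KL = l1*log(l1/l2) - l1 + l2.
l1 = 1, l2 = 13.
log(1/13) = -2.564949.
l1*log(l1/l2) = 1 * -2.564949 = -2.564949.
KL = -2.564949 - 1 + 13 = 9.4351

9.4351
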